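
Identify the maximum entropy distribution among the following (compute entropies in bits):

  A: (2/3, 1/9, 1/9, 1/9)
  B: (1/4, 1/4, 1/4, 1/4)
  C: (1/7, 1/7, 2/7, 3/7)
B

For a discrete distribution over n outcomes, entropy is maximized by the uniform distribution.

Computing entropies:
H(A) = 1.4466 bits
H(B) = 2.0000 bits
H(C) = 1.8424 bits

The uniform distribution (where all probabilities equal 1/4) achieves the maximum entropy of log_2(4) = 2.0000 bits.

Distribution B has the highest entropy.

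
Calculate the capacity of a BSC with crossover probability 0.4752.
0.0018 bits

For a binary symmetric channel (BSC) with error probability p:
Capacity C = 1 - H(p) bits per symbol

where H(p) = -p log₂(p) - (1-p) log₂(1-p) is the binary entropy function.

H(0.4752) = 0.9982 bits
C = 1 - 0.9982 = 0.0018 bits per symbol

This means we can reliably transmit up to 0.0018 bits of information per channel use.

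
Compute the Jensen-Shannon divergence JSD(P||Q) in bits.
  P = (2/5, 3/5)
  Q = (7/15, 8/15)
0.0033 bits

Jensen-Shannon divergence is:
JSD(P||Q) = 0.5 × D_KL(P||M) + 0.5 × D_KL(Q||M)
where M = 0.5 × (P + Q) is the mixture distribution.

M = 0.5 × (2/5, 3/5) + 0.5 × (7/15, 8/15) = (13/30, 17/30)

D_KL(P||M) = 0.0033 bits
D_KL(Q||M) = 0.0032 bits

JSD(P||Q) = 0.5 × 0.0033 + 0.5 × 0.0032 = 0.0033 bits

Unlike KL divergence, JSD is symmetric and bounded: 0 ≤ JSD ≤ log(2).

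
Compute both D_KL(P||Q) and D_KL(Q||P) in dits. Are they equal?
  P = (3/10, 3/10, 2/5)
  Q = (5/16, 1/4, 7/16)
D_KL(P||Q) = 0.0029, D_KL(Q||P) = 0.0028

KL divergence is not symmetric: D_KL(P||Q) ≠ D_KL(Q||P) in general.

D_KL(P||Q) = 0.0029 dits
D_KL(Q||P) = 0.0028 dits

No, they are not equal!

This asymmetry is why KL divergence is not a true distance metric.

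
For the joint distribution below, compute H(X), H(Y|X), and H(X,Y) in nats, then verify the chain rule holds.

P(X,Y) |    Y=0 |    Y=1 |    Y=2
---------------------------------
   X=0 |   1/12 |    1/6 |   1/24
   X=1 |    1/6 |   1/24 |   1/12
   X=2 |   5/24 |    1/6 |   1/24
H(X,Y) = 2.0341, H(X) = 1.0835, H(Y|X) = 0.9506 (all in nats)

Chain rule: H(X,Y) = H(X) + H(Y|X)

Left side — joint entropy directly:
H(X,Y) = -Σ p(x,y) log p(x,y) = 2.0341 nats

Right side — compute H(Y|X) from the conditional distributions:
P(X) = (7/24, 7/24, 5/12), so H(X) = 1.0835 nats
H(Y|X) = Σ_x P(X=x) · H(Y|X=x):
  P(Y|X=0) = (2/7, 4/7, 1/7), H(Y|X=0) = 0.9557, weight P(X=0) = 7/24
  P(Y|X=1) = (4/7, 1/7, 2/7), H(Y|X=1) = 0.9557, weight P(X=1) = 7/24
  P(Y|X=2) = (1/2, 2/5, 1/10), H(Y|X=2) = 0.9433, weight P(X=2) = 5/12
H(Y|X) = 0.9506 nats

H(X) + H(Y|X) = 1.0835 + 0.9506 = 2.0341 nats

Both sides equal 2.0341 nats. ✓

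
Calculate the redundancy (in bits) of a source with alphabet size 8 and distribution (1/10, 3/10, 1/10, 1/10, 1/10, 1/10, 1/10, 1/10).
0.1536 bits

Redundancy measures how far a source is from maximum entropy:
R = H_max - H(X)

Maximum entropy for 8 symbols: H_max = log_2(8) = 3.0000 bits
Actual entropy: H(X) = 2.8464 bits
Redundancy: R = 3.0000 - 2.8464 = 0.1536 bits

This redundancy represents potential for compression: the source could be compressed by 0.1536 bits per symbol.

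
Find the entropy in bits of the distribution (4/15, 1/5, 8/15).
1.4566 bits

Shannon entropy is H(X) = -Σ p(x) log p(x).

For P = (4/15, 1/5, 8/15):
H = -4/15 × log_2(4/15) -1/5 × log_2(1/5) -8/15 × log_2(8/15)
H = 1.4566 bits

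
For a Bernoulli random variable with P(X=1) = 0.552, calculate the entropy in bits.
0.9922 bits

The binary entropy function is:
H(p) = -p log(p) - (1-p) log(1-p)

H(0.552) = -0.552 × log_2(0.552) - 0.448 × log_2(0.448)
H(0.552) = 0.9922 bits

Note: Binary entropy is maximized at p=0.5 (H=1 bit) and minimized at p=0 or p=1 (H=0).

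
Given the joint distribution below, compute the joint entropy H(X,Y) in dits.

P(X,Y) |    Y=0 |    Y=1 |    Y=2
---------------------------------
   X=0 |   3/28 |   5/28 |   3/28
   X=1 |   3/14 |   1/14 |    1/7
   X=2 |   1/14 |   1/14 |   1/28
0.9028 dits

Joint entropy is H(X,Y) = -Σ_{x,y} p(x,y) log p(x,y).

Summing over all non-zero entries:
H(X,Y) = -[3/28·log_10(3/28) + 5/28·log_10(5/28) + 3/28·log_10(3/28) + 3/14·log_10(3/14) + 1/14·log_10(1/14) + 1/7·log_10(1/7) + 1/14·log_10(1/14) + 1/14·log_10(1/14) + 1/28·log_10(1/28)]
H(X,Y) = 0.9028 dits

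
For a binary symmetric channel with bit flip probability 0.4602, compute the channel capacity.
0.0046 bits

For a binary symmetric channel (BSC) with error probability p:
Capacity C = 1 - H(p) bits per symbol

where H(p) = -p log₂(p) - (1-p) log₂(1-p) is the binary entropy function.

H(0.4602) = 0.9954 bits
C = 1 - 0.9954 = 0.0046 bits per symbol

This means we can reliably transmit up to 0.0046 bits of information per channel use.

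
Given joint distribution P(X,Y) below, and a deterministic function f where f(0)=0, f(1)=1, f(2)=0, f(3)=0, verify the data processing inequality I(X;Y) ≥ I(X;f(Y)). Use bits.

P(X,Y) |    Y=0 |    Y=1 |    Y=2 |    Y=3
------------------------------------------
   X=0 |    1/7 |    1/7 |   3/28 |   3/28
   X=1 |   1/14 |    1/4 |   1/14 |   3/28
I(X;Y) = 0.0440, I(X;f(Y)) = 0.0351, inequality holds: 0.0440 ≥ 0.0351

Data Processing Inequality: For any Markov chain X → Y → Z, we have I(X;Y) ≥ I(X;Z).

Here Z = f(Y) is a deterministic function of Y, forming X → Y → Z.

Original I(X;Y) = 0.0440 bits

After applying f:
P(X,Z) where Z=f(Y):
- P(X,Z=0) = P(X,Y=0) + P(X,Y=2) + P(X,Y=3)
- P(X,Z=1) = P(X,Y=1)

I(X;Z) = I(X;f(Y)) = 0.0351 bits

Verification: 0.0440 ≥ 0.0351 ✓

Information cannot be created by processing; the function f can only lose information about X.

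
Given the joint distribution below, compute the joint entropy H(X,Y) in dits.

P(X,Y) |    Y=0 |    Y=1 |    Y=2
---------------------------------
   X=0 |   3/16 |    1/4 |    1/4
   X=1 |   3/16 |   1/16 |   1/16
0.7242 dits

Joint entropy is H(X,Y) = -Σ_{x,y} p(x,y) log p(x,y).

Summing over all non-zero entries:
H(X,Y) = -[3/16·log_10(3/16) + 1/4·log_10(1/4) + 1/4·log_10(1/4) + 3/16·log_10(3/16) + 1/16·log_10(1/16) + 1/16·log_10(1/16)]
H(X,Y) = 0.7242 dits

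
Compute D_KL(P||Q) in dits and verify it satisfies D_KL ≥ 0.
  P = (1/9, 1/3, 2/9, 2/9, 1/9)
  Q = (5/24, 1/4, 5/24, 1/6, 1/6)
0.0257 dits

KL divergence satisfies the Gibbs inequality: D_KL(P||Q) ≥ 0 for all distributions P, Q.

D_KL(P||Q) = Σ p(x) log(p(x)/q(x))
Term by term:
  x=0: 1/9 × log_10[(1/9)/(5/24)] = -0.0303
  x=1: 1/3 × log_10[(1/3)/(1/4)] = 0.0416
  x=2: 2/9 × log_10[(2/9)/(5/24)] = 0.0062
  x=3: 2/9 × log_10[(2/9)/(1/6)] = 0.0278
  x=4: 1/9 × log_10[(1/9)/(1/6)] = -0.0196
D_KL(P||Q) = 0.0257 dits

D_KL(P||Q) = 0.0257 ≥ 0 ✓

This non-negativity is a fundamental property: relative entropy cannot be negative because it measures how different Q is from P.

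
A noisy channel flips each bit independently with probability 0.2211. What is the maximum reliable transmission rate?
0.2378 bits

For a binary symmetric channel (BSC) with error probability p:
Capacity C = 1 - H(p) bits per symbol

where H(p) = -p log₂(p) - (1-p) log₂(1-p) is the binary entropy function.

H(0.2211) = 0.7622 bits
C = 1 - 0.7622 = 0.2378 bits per symbol

This means we can reliably transmit up to 0.2378 bits of information per channel use.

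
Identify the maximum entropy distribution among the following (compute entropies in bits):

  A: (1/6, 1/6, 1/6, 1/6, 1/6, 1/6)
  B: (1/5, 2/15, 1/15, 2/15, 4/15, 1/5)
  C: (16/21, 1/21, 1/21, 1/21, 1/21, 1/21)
A

For a discrete distribution over n outcomes, entropy is maximized by the uniform distribution.

Computing entropies:
H(A) = 2.5850 bits
H(B) = 2.4729 bits
H(C) = 1.3447 bits

The uniform distribution (where all probabilities equal 1/6) achieves the maximum entropy of log_2(6) = 2.5850 bits.

Distribution A has the highest entropy.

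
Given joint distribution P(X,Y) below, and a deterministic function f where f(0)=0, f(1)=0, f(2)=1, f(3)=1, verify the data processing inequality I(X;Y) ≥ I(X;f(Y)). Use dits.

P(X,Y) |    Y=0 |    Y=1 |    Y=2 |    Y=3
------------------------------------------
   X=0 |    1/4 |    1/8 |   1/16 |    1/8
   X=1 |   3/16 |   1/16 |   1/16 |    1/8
I(X;Y) = 0.0032, I(X;f(Y)) = 0.0021, inequality holds: 0.0032 ≥ 0.0021

Data Processing Inequality: For any Markov chain X → Y → Z, we have I(X;Y) ≥ I(X;Z).

Here Z = f(Y) is a deterministic function of Y, forming X → Y → Z.

Original I(X;Y) = 0.0032 dits

After applying f:
P(X,Z) where Z=f(Y):
- P(X,Z=0) = P(X,Y=0) + P(X,Y=1)
- P(X,Z=1) = P(X,Y=2) + P(X,Y=3)

I(X;Z) = I(X;f(Y)) = 0.0021 dits

Verification: 0.0032 ≥ 0.0021 ✓

Information cannot be created by processing; the function f can only lose information about X.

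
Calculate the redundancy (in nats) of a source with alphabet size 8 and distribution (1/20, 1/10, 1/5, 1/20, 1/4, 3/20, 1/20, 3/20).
0.1622 nats

Redundancy measures how far a source is from maximum entropy:
R = H_max - H(X)

Maximum entropy for 8 symbols: H_max = log_e(8) = 2.0794 nats
Actual entropy: H(X) = 1.9172 nats
Redundancy: R = 2.0794 - 1.9172 = 0.1622 nats

This redundancy represents potential for compression: the source could be compressed by 0.1622 nats per symbol.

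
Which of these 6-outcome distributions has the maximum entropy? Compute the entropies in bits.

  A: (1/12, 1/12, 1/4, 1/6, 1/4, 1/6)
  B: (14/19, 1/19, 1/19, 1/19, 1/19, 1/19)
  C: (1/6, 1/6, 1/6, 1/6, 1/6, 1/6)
C

For a discrete distribution over n outcomes, entropy is maximized by the uniform distribution.

Computing entropies:
H(A) = 2.4591 bits
H(B) = 1.4425 bits
H(C) = 2.5850 bits

The uniform distribution (where all probabilities equal 1/6) achieves the maximum entropy of log_2(6) = 2.5850 bits.

Distribution C has the highest entropy.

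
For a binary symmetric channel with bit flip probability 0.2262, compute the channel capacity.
0.2287 bits

For a binary symmetric channel (BSC) with error probability p:
Capacity C = 1 - H(p) bits per symbol

where H(p) = -p log₂(p) - (1-p) log₂(1-p) is the binary entropy function.

H(0.2262) = 0.7713 bits
C = 1 - 0.7713 = 0.2287 bits per symbol

This means we can reliably transmit up to 0.2287 bits of information per channel use.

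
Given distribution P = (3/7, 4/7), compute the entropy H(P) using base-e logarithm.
0.6829 nats

Shannon entropy is H(X) = -Σ p(x) log p(x).

For P = (3/7, 4/7):
H = -3/7 × log_e(3/7) -4/7 × log_e(4/7)
H = 0.6829 nats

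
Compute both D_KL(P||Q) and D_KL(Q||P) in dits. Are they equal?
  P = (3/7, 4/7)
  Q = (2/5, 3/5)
D_KL(P||Q) = 0.0007, D_KL(Q||P) = 0.0007

KL divergence is not symmetric: D_KL(P||Q) ≠ D_KL(Q||P) in general.

D_KL(P||Q) = 0.0007 dits
D_KL(Q||P) = 0.0007 dits

In this case they happen to be equal (to 4 decimal places).

This asymmetry is why KL divergence is not a true distance metric.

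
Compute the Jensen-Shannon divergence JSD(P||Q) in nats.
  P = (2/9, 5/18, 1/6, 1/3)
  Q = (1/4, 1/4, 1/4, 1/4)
0.0080 nats

Jensen-Shannon divergence is:
JSD(P||Q) = 0.5 × D_KL(P||M) + 0.5 × D_KL(Q||M)
where M = 0.5 × (P + Q) is the mixture distribution.

M = 0.5 × (2/9, 5/18, 1/6, 1/3) + 0.5 × (1/4, 1/4, 1/4, 1/4) = (0.236111, 0.263889, 5/24, 7/24)

D_KL(P||M) = 0.0081 nats
D_KL(Q||M) = 0.0078 nats

JSD(P||Q) = 0.5 × 0.0081 + 0.5 × 0.0078 = 0.0080 nats

Unlike KL divergence, JSD is symmetric and bounded: 0 ≤ JSD ≤ log(2).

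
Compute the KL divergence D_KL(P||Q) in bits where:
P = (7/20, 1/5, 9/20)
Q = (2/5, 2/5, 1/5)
0.2590 bits

KL divergence: D_KL(P||Q) = Σ p(x) log(p(x)/q(x))

Computing term by term:
  x=0: 7/20 × log_2[(7/20)/(2/5)] = 7/20 × -0.1926 = -0.0674
  x=1: 1/5 × log_2[(1/5)/(2/5)] = 1/5 × -1.0000 = -0.2000
  x=2: 9/20 × log_2[(9/20)/(1/5)] = 9/20 × 1.1699 = 0.5265

D_KL(P||Q) = 0.2590 bits

Note: KL divergence is always non-negative and equals 0 iff P = Q.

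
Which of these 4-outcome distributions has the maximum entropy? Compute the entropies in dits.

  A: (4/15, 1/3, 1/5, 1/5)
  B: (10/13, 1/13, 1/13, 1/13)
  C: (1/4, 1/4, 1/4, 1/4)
C

For a discrete distribution over n outcomes, entropy is maximized by the uniform distribution.

Computing entropies:
H(A) = 0.5917 dits
H(B) = 0.3447 dits
H(C) = 0.6021 dits

The uniform distribution (where all probabilities equal 1/4) achieves the maximum entropy of log_10(4) = 0.6021 dits.

Distribution C has the highest entropy.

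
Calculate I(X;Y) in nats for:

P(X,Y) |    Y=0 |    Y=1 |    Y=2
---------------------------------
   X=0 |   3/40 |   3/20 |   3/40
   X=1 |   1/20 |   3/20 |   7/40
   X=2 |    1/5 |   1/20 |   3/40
0.1138 nats

Mutual information: I(X;Y) = H(X) + H(Y) - H(X,Y)

Marginals:
P(X) = (3/10, 3/8, 13/40), H(X) = 1.0943 nats
P(Y) = (13/40, 7/20, 13/40), H(Y) = 1.0980 nats

Joint entropy: H(X,Y) = 2.0784 nats

I(X;Y) = 1.0943 + 1.0980 - 2.0784 = 0.1138 nats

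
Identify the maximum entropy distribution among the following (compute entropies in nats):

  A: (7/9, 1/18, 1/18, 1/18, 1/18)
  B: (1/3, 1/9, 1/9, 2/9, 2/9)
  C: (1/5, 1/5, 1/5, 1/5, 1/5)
C

For a discrete distribution over n outcomes, entropy is maximized by the uniform distribution.

Computing entropies:
H(A) = 0.8378 nats
H(B) = 1.5230 nats
H(C) = 1.6094 nats

The uniform distribution (where all probabilities equal 1/5) achieves the maximum entropy of log_e(5) = 1.6094 nats.

Distribution C has the highest entropy.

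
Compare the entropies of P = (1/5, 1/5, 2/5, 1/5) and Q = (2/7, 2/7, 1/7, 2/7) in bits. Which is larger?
Q

Computing entropies in bits:
H(P) = 1.9219
H(Q) = 1.9502

Distribution Q has higher entropy.

Intuition: The distribution closer to uniform (more spread out) has higher entropy.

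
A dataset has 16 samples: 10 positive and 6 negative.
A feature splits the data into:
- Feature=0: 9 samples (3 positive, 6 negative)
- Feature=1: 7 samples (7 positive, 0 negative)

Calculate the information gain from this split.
0.4379 bits

Information Gain = H(Y) - H(Y|Feature)

Before split:
P(positive) = 10/16 = 0.6250
H(Y) = 0.9544 bits

After split:
Feature=0: H = 0.9183 bits (weight = 9/16)
Feature=1: H = 0.0000 bits (weight = 7/16)
H(Y|Feature) = (9/16)×0.9183 + (7/16)×0.0000 = 0.5165 bits

Information Gain = 0.9544 - 0.5165 = 0.4379 bits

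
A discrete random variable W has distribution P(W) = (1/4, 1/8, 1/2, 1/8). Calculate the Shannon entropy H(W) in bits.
1.7500 bits

Shannon entropy is H(X) = -Σ p(x) log p(x).

For P = (1/4, 1/8, 1/2, 1/8):
H = -1/4 × log_2(1/4) -1/8 × log_2(1/8) -1/2 × log_2(1/2) -1/8 × log_2(1/8)
H = 1.7500 bits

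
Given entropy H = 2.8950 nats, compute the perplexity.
18.0835

Perplexity is e^H (or exp(H) for natural log).

H = 2.8950 nats
Perplexity = e^2.8950 = 18.0835

Interpretation: The model's uncertainty is equivalent to choosing uniformly among 18.1 options.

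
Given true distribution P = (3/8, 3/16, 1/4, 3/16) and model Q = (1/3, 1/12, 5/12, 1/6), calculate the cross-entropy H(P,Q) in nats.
1.4327 nats

Cross-entropy: H(P,Q) = -Σ p(x) log q(x)

Alternatively: H(P,Q) = H(P) + D_KL(P||Q)
H(P) = 1.3421 nats
D_KL(P||Q) = 0.0906 nats

H(P,Q) = 1.3421 + 0.0906 = 1.4327 nats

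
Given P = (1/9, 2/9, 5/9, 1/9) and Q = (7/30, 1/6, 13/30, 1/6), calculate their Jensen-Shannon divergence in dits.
0.0085 dits

Jensen-Shannon divergence is:
JSD(P||Q) = 0.5 × D_KL(P||M) + 0.5 × D_KL(Q||M)
where M = 0.5 × (P + Q) is the mixture distribution.

M = 0.5 × (1/9, 2/9, 5/9, 1/9) + 0.5 × (7/30, 1/6, 13/30, 1/6) = (0.172222, 7/36, 0.494444, 5/36)

D_KL(P||M) = 0.0091 dits
D_KL(Q||M) = 0.0080 dits

JSD(P||Q) = 0.5 × 0.0091 + 0.5 × 0.0080 = 0.0085 dits

Unlike KL divergence, JSD is symmetric and bounded: 0 ≤ JSD ≤ log(2).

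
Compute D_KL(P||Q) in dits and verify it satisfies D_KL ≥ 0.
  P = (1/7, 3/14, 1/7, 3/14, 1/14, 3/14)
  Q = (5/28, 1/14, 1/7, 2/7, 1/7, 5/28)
0.0571 dits

KL divergence satisfies the Gibbs inequality: D_KL(P||Q) ≥ 0 for all distributions P, Q.

D_KL(P||Q) = Σ p(x) log(p(x)/q(x))
Term by term:
  x=0: 1/7 × log_10[(1/7)/(5/28)] = -0.0138
  x=1: 3/14 × log_10[(3/14)/(1/14)] = 0.1022
  x=2: 1/7 × log_10[(1/7)/(1/7)] = 0.0000
  x=3: 3/14 × log_10[(3/14)/(2/7)] = -0.0268
  x=4: 1/14 × log_10[(1/14)/(1/7)] = -0.0215
  x=5: 3/14 × log_10[(3/14)/(5/28)] = 0.0170
D_KL(P||Q) = 0.0571 dits

D_KL(P||Q) = 0.0571 ≥ 0 ✓

This non-negativity is a fundamental property: relative entropy cannot be negative because it measures how different Q is from P.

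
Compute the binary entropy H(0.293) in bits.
0.8726 bits

The binary entropy function is:
H(p) = -p log(p) - (1-p) log(1-p)

H(0.293) = -0.293 × log_2(0.293) - 0.707 × log_2(0.707)
H(0.293) = 0.8726 bits

Note: Binary entropy is maximized at p=0.5 (H=1 bit) and minimized at p=0 or p=1 (H=0).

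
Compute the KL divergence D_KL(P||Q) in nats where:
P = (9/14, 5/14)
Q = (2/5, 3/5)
0.1197 nats

KL divergence: D_KL(P||Q) = Σ p(x) log(p(x)/q(x))

Computing term by term:
  x=0: 9/14 × log_e[(9/14)/(2/5)] = 9/14 × 0.4745 = 0.3050
  x=1: 5/14 × log_e[(5/14)/(3/5)] = 5/14 × -0.5188 = -0.1853

D_KL(P||Q) = 0.1197 nats

Note: KL divergence is always non-negative and equals 0 iff P = Q.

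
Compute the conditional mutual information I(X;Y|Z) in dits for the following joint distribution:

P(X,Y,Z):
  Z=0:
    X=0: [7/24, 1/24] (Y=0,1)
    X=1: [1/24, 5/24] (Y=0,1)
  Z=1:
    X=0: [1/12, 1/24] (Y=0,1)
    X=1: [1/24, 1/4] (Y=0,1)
0.0936 dits

Conditional mutual information: I(X;Y|Z) = H(X|Z) + H(Y|Z) - H(X,Y|Z)

H(Z) = 0.2950
H(X,Z) = 0.5785 → H(X|Z) = 0.2835
H(Y,Z) = 0.5785 → H(Y|Z) = 0.2835
H(X,Y,Z) = 0.7685 → H(X,Y|Z) = 0.4735

I(X;Y|Z) = 0.2835 + 0.2835 - 0.4735 = 0.0936 dits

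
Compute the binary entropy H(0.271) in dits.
0.2537 dits

The binary entropy function is:
H(p) = -p log(p) - (1-p) log(1-p)

H(0.271) = -0.271 × log_10(0.271) - 0.729 × log_10(0.729)
H(0.271) = 0.2537 dits

Note: Binary entropy is maximized at p=0.5 (H=1 bit) and minimized at p=0 or p=1 (H=0).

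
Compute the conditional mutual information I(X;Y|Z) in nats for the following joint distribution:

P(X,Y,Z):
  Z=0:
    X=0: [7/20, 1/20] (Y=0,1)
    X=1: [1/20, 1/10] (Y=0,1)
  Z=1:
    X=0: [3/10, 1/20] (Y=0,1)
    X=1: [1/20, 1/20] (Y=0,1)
0.1016 nats

Conditional mutual information: I(X;Y|Z) = H(X|Z) + H(Y|Z) - H(X,Y|Z)

H(Z) = 0.6881
H(X,Z) = 1.2488 → H(X|Z) = 0.5606
H(Y,Z) = 1.2488 → H(Y|Z) = 0.5606
H(X,Y,Z) = 1.7078 → H(X,Y|Z) = 1.0197

I(X;Y|Z) = 0.5606 + 0.5606 - 1.0197 = 0.1016 nats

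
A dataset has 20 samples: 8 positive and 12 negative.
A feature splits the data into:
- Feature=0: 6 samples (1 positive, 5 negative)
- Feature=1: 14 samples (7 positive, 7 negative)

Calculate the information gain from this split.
0.0759 bits

Information Gain = H(Y) - H(Y|Feature)

Before split:
P(positive) = 8/20 = 0.4000
H(Y) = 0.9710 bits

After split:
Feature=0: H = 0.6500 bits (weight = 6/20)
Feature=1: H = 1.0000 bits (weight = 14/20)
H(Y|Feature) = (6/20)×0.6500 + (14/20)×1.0000 = 0.8950 bits

Information Gain = 0.9710 - 0.8950 = 0.0759 bits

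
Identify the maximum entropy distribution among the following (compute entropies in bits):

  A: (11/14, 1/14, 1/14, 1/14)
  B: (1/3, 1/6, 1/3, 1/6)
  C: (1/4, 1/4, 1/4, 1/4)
C

For a discrete distribution over n outcomes, entropy is maximized by the uniform distribution.

Computing entropies:
H(A) = 1.0892 bits
H(B) = 1.9183 bits
H(C) = 2.0000 bits

The uniform distribution (where all probabilities equal 1/4) achieves the maximum entropy of log_2(4) = 2.0000 bits.

Distribution C has the highest entropy.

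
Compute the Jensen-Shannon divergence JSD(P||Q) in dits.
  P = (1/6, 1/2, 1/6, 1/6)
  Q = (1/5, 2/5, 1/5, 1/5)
0.0022 dits

Jensen-Shannon divergence is:
JSD(P||Q) = 0.5 × D_KL(P||M) + 0.5 × D_KL(Q||M)
where M = 0.5 × (P + Q) is the mixture distribution.

M = 0.5 × (1/6, 1/2, 1/6, 1/6) + 0.5 × (1/5, 2/5, 1/5, 1/5) = (0.183333, 9/20, 0.183333, 0.183333)

D_KL(P||M) = 0.0022 dits
D_KL(Q||M) = 0.0022 dits

JSD(P||Q) = 0.5 × 0.0022 + 0.5 × 0.0022 = 0.0022 dits

Unlike KL divergence, JSD is symmetric and bounded: 0 ≤ JSD ≤ log(2).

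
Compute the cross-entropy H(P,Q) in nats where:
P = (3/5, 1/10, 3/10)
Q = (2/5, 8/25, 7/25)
1.0456 nats

Cross-entropy: H(P,Q) = -Σ p(x) log q(x)

Alternatively: H(P,Q) = H(P) + D_KL(P||Q)
H(P) = 0.8979 nats
D_KL(P||Q) = 0.1477 nats

H(P,Q) = 0.8979 + 0.1477 = 1.0456 nats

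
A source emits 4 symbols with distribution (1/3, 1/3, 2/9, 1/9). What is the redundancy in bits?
0.1089 bits

Redundancy measures how far a source is from maximum entropy:
R = H_max - H(X)

Maximum entropy for 4 symbols: H_max = log_2(4) = 2.0000 bits
Actual entropy: H(X) = 1.8911 bits
Redundancy: R = 2.0000 - 1.8911 = 0.1089 bits

This redundancy represents potential for compression: the source could be compressed by 0.1089 bits per symbol.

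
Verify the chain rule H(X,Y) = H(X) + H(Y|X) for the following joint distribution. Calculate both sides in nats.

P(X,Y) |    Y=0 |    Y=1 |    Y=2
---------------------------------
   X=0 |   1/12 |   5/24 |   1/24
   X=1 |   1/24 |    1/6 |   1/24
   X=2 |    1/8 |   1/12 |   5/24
H(X,Y) = 2.0236, H(X) = 1.0776, H(Y|X) = 0.9460 (all in nats)

Chain rule: H(X,Y) = H(X) + H(Y|X)

Left side — joint entropy directly:
H(X,Y) = -Σ p(x,y) log p(x,y) = 2.0236 nats

Right side — compute H(Y|X) from the conditional distributions:
P(X) = (1/3, 1/4, 5/12), so H(X) = 1.0776 nats
H(Y|X) = Σ_x P(X=x) · H(Y|X=x):
  P(Y|X=0) = (1/4, 5/8, 1/8), H(Y|X=0) = 0.9003, weight P(X=0) = 1/3
  P(Y|X=1) = (1/6, 2/3, 1/6), H(Y|X=1) = 0.8676, weight P(X=1) = 1/4
  P(Y|X=2) = (3/10, 1/5, 1/2), H(Y|X=2) = 1.0297, weight P(X=2) = 5/12
H(Y|X) = 0.9460 nats

H(X) + H(Y|X) = 1.0776 + 0.9460 = 2.0236 nats

Both sides equal 2.0236 nats. ✓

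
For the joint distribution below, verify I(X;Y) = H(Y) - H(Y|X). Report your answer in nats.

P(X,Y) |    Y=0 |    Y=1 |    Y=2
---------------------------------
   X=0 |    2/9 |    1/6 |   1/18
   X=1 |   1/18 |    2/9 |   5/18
I(X;Y) = 0.1322 nats

Mutual information has multiple equivalent forms:
- I(X;Y) = H(X) - H(X|Y)
- I(X;Y) = H(Y) - H(Y|X)
- I(X;Y) = H(X) + H(Y) - H(X,Y)

Computing all quantities:
H(X) = 0.6870, H(Y) = 1.0893, H(X,Y) = 1.6441
H(X|Y) = 0.5548, H(Y|X) = 0.9571

Verification:
H(X) - H(X|Y) = 0.6870 - 0.5548 = 0.1322
H(Y) - H(Y|X) = 1.0893 - 0.9571 = 0.1322
H(X) + H(Y) - H(X,Y) = 0.6870 + 1.0893 - 1.6441 = 0.1322

All forms give I(X;Y) = 0.1322 nats. ✓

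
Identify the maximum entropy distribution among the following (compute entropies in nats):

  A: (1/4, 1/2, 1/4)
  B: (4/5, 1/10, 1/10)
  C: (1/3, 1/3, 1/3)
C

For a discrete distribution over n outcomes, entropy is maximized by the uniform distribution.

Computing entropies:
H(A) = 1.0397 nats
H(B) = 0.6390 nats
H(C) = 1.0986 nats

The uniform distribution (where all probabilities equal 1/3) achieves the maximum entropy of log_e(3) = 1.0986 nats.

Distribution C has the highest entropy.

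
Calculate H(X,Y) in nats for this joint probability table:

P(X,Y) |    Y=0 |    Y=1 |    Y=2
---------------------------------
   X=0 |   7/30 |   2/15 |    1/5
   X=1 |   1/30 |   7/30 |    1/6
1.6817 nats

Joint entropy is H(X,Y) = -Σ_{x,y} p(x,y) log p(x,y).

Summing over all non-zero entries:
H(X,Y) = -[7/30·log_e(7/30) + 2/15·log_e(2/15) + 1/5·log_e(1/5) + 1/30·log_e(1/30) + 7/30·log_e(7/30) + 1/6·log_e(1/6)]
H(X,Y) = 1.6817 nats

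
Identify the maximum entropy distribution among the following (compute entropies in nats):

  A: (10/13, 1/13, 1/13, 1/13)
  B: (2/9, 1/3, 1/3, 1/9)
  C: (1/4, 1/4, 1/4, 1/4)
C

For a discrete distribution over n outcomes, entropy is maximized by the uniform distribution.

Computing entropies:
H(A) = 0.7937 nats
H(B) = 1.3108 nats
H(C) = 1.3863 nats

The uniform distribution (where all probabilities equal 1/4) achieves the maximum entropy of log_e(4) = 1.3863 nats.

Distribution C has the highest entropy.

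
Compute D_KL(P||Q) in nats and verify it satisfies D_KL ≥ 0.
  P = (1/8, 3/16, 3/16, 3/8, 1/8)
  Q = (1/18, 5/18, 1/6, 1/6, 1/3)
0.2313 nats

KL divergence satisfies the Gibbs inequality: D_KL(P||Q) ≥ 0 for all distributions P, Q.

D_KL(P||Q) = Σ p(x) log(p(x)/q(x))
Term by term:
  x=0: 1/8 × log_e[(1/8)/(1/18)] = 0.1014
  x=1: 3/16 × log_e[(3/16)/(5/18)] = -0.0737
  x=2: 3/16 × log_e[(3/16)/(1/6)] = 0.0221
  x=3: 3/8 × log_e[(3/8)/(1/6)] = 0.3041
  x=4: 1/8 × log_e[(1/8)/(1/3)] = -0.1226
D_KL(P||Q) = 0.2313 nats

D_KL(P||Q) = 0.2313 ≥ 0 ✓

This non-negativity is a fundamental property: relative entropy cannot be negative because it measures how different Q is from P.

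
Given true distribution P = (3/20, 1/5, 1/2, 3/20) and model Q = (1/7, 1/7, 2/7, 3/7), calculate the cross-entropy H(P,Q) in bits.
2.0696 bits

Cross-entropy: H(P,Q) = -Σ p(x) log q(x)

Alternatively: H(P,Q) = H(P) + D_KL(P||Q)
H(P) = 1.7855 bits
D_KL(P||Q) = 0.2841 bits

H(P,Q) = 1.7855 + 0.2841 = 2.0696 bits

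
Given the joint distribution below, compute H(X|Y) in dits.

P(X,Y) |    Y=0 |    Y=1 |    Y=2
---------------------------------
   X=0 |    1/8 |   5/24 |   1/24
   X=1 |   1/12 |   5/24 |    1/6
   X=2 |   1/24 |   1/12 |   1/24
0.4273 dits

Using the chain rule: H(X|Y) = H(X,Y) - H(Y)

First, compute H(X,Y) = 0.8788 dits

Marginal P(Y) = (1/4, 1/2, 1/4)
H(Y) = 0.4515 dits

H(X|Y) = H(X,Y) - H(Y) = 0.8788 - 0.4515 = 0.4273 dits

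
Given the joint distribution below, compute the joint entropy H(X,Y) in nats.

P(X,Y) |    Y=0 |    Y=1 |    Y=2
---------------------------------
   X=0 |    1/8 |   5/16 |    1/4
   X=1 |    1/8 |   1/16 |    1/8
1.6631 nats

Joint entropy is H(X,Y) = -Σ_{x,y} p(x,y) log p(x,y).

Summing over all non-zero entries:
H(X,Y) = -[1/8·log_e(1/8) + 5/16·log_e(5/16) + 1/4·log_e(1/4) + 1/8·log_e(1/8) + 1/16·log_e(1/16) + 1/8·log_e(1/8)]
H(X,Y) = 1.6631 nats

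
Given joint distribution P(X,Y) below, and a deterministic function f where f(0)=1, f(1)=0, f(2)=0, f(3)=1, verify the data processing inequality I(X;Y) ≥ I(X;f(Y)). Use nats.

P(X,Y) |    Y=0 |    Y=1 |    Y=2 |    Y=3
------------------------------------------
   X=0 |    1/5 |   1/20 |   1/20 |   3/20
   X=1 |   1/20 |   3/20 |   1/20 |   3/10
I(X;Y) = 0.0948, I(X;f(Y)) = 0.0120, inequality holds: 0.0948 ≥ 0.0120

Data Processing Inequality: For any Markov chain X → Y → Z, we have I(X;Y) ≥ I(X;Z).

Here Z = f(Y) is a deterministic function of Y, forming X → Y → Z.

Original I(X;Y) = 0.0948 nats

After applying f:
P(X,Z) where Z=f(Y):
- P(X,Z=0) = P(X,Y=1) + P(X,Y=2)
- P(X,Z=1) = P(X,Y=0) + P(X,Y=3)

I(X;Z) = I(X;f(Y)) = 0.0120 nats

Verification: 0.0948 ≥ 0.0120 ✓

Information cannot be created by processing; the function f can only lose information about X.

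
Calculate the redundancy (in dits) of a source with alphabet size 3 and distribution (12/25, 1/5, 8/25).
0.0260 dits

Redundancy measures how far a source is from maximum entropy:
R = H_max - H(X)

Maximum entropy for 3 symbols: H_max = log_10(3) = 0.4771 dits
Actual entropy: H(X) = 0.4512 dits
Redundancy: R = 0.4771 - 0.4512 = 0.0260 dits

This redundancy represents potential for compression: the source could be compressed by 0.0260 dits per symbol.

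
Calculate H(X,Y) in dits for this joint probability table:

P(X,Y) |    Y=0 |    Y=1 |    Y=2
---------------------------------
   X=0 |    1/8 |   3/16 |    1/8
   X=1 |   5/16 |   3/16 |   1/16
0.7315 dits

Joint entropy is H(X,Y) = -Σ_{x,y} p(x,y) log p(x,y).

Summing over all non-zero entries:
H(X,Y) = -[1/8·log_10(1/8) + 3/16·log_10(3/16) + 1/8·log_10(1/8) + 5/16·log_10(5/16) + 3/16·log_10(3/16) + 1/16·log_10(1/16)]
H(X,Y) = 0.7315 dits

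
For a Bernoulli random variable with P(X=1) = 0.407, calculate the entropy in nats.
0.6757 nats

The binary entropy function is:
H(p) = -p log(p) - (1-p) log(1-p)

H(0.407) = -0.407 × log_e(0.407) - 0.593 × log_e(0.593)
H(0.407) = 0.6757 nats

Note: Binary entropy is maximized at p=0.5 (H=1 bit) and minimized at p=0 or p=1 (H=0).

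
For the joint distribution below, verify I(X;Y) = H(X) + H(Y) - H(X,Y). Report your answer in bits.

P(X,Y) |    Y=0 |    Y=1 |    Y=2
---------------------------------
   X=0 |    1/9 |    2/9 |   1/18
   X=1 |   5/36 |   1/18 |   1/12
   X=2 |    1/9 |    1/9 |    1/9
I(X;Y) = 0.0834 bits

Mutual information has multiple equivalent forms:
- I(X;Y) = H(X) - H(X|Y)
- I(X;Y) = H(Y) - H(Y|X)
- I(X;Y) = H(X) + H(Y) - H(X,Y)

Computing all quantities:
H(X) = 1.5715, H(Y) = 1.5605, H(X,Y) = 3.0487
H(X|Y) = 1.4882, H(Y|X) = 1.4771

Verification:
H(X) - H(X|Y) = 1.5715 - 1.4882 = 0.0834
H(Y) - H(Y|X) = 1.5605 - 1.4771 = 0.0834
H(X) + H(Y) - H(X,Y) = 1.5715 + 1.5605 - 3.0487 = 0.0834

All forms give I(X;Y) = 0.0834 bits. ✓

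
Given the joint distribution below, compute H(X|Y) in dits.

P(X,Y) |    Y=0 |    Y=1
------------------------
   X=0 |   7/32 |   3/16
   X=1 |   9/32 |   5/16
0.2925 dits

Using the chain rule: H(X|Y) = H(X,Y) - H(Y)

First, compute H(X,Y) = 0.5935 dits

Marginal P(Y) = (1/2, 1/2)
H(Y) = 0.3010 dits

H(X|Y) = H(X,Y) - H(Y) = 0.5935 - 0.3010 = 0.2925 dits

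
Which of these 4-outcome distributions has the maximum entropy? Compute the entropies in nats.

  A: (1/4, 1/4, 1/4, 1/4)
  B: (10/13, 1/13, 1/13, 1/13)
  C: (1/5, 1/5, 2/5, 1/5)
A

For a discrete distribution over n outcomes, entropy is maximized by the uniform distribution.

Computing entropies:
H(A) = 1.3863 nats
H(B) = 0.7937 nats
H(C) = 1.3322 nats

The uniform distribution (where all probabilities equal 1/4) achieves the maximum entropy of log_e(4) = 1.3863 nats.

Distribution A has the highest entropy.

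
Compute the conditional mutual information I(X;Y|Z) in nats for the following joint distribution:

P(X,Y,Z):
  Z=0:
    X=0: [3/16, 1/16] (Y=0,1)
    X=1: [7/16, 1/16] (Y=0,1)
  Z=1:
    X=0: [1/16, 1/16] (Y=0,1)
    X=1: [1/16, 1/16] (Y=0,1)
0.0090 nats

Conditional mutual information: I(X;Y|Z) = H(X|Z) + H(Y|Z) - H(X,Y|Z)

H(Z) = 0.5623
H(X,Z) = 1.2130 → H(X|Z) = 0.6507
H(Y,Z) = 1.0735 → H(Y|Z) = 0.5112
H(X,Y,Z) = 1.7153 → H(X,Y|Z) = 1.1529

I(X;Y|Z) = 0.6507 + 0.5112 - 1.1529 = 0.0090 nats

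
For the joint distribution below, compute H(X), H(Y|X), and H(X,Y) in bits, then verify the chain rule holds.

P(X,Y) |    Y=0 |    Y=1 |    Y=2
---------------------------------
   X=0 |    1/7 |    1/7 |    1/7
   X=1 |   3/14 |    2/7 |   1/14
H(X,Y) = 2.4677, H(X) = 0.9852, H(Y|X) = 1.4825 (all in bits)

Chain rule: H(X,Y) = H(X) + H(Y|X)

Left side — joint entropy directly:
H(X,Y) = -Σ p(x,y) log p(x,y) = 2.4677 bits

Right side — compute H(Y|X) from the conditional distributions:
P(X) = (3/7, 4/7), so H(X) = 0.9852 bits
H(Y|X) = Σ_x P(X=x) · H(Y|X=x):
  P(Y|X=0) = (1/3, 1/3, 1/3), H(Y|X=0) = 1.5850, weight P(X=0) = 3/7
  P(Y|X=1) = (3/8, 1/2, 1/8), H(Y|X=1) = 1.4056, weight P(X=1) = 4/7
H(Y|X) = 1.4825 bits

H(X) + H(Y|X) = 0.9852 + 1.4825 = 2.4677 bits

Both sides equal 2.4677 bits. ✓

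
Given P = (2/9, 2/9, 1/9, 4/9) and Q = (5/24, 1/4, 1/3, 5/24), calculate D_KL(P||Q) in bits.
0.2926 bits

KL divergence: D_KL(P||Q) = Σ p(x) log(p(x)/q(x))

Computing term by term:
  x=0: 2/9 × log_2[(2/9)/(5/24)] = 2/9 × 0.0931 = 0.0207
  x=1: 2/9 × log_2[(2/9)/(1/4)] = 2/9 × -0.1699 = -0.0378
  x=2: 1/9 × log_2[(1/9)/(1/3)] = 1/9 × -1.5850 = -0.1761
  x=3: 4/9 × log_2[(4/9)/(5/24)] = 4/9 × 1.0931 = 0.4858

D_KL(P||Q) = 0.2926 bits

Note: KL divergence is always non-negative and equals 0 iff P = Q.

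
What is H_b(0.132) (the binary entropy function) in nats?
0.3902 nats

The binary entropy function is:
H(p) = -p log(p) - (1-p) log(1-p)

H(0.132) = -0.132 × log_e(0.132) - 0.868 × log_e(0.868)
H(0.132) = 0.3902 nats

Note: Binary entropy is maximized at p=0.5 (H=1 bit) and minimized at p=0 or p=1 (H=0).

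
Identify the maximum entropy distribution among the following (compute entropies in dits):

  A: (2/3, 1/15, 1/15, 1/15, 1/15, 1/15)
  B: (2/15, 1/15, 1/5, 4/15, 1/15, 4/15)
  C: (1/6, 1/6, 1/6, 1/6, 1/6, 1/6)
C

For a discrete distribution over n outcomes, entropy is maximized by the uniform distribution.

Computing entropies:
H(A) = 0.5094 dits
H(B) = 0.7194 dits
H(C) = 0.7782 dits

The uniform distribution (where all probabilities equal 1/6) achieves the maximum entropy of log_10(6) = 0.7782 dits.

Distribution C has the highest entropy.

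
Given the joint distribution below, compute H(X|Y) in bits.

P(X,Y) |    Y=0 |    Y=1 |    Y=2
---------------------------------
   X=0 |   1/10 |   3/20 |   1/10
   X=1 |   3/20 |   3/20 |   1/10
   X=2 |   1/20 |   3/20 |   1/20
1.5315 bits

Using the chain rule: H(X|Y) = H(X,Y) - H(Y)

First, compute H(X,Y) = 3.0710 bits

Marginal P(Y) = (3/10, 9/20, 1/4)
H(Y) = 1.5395 bits

H(X|Y) = H(X,Y) - H(Y) = 3.0710 - 1.5395 = 1.5315 bits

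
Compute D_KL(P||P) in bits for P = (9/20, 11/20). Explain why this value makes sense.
0.0000 bits

KL divergence satisfies the Gibbs inequality: D_KL(P||Q) ≥ 0 for all distributions P, Q.

D_KL(P||Q) = Σ p(x) log(p(x)/q(x))
Each term is p(x) × log_2(p(x)/p(x)) = p(x) × log_2(1) = 0, so the sum is 0.
D_KL(P||Q) = 0.0000 bits

When P = Q, the KL divergence is exactly 0, as there is no 'divergence' between identical distributions.

This non-negativity is a fundamental property: relative entropy cannot be negative because it measures how different Q is from P.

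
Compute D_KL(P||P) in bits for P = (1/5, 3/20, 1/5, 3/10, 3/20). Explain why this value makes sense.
0.0000 bits

KL divergence satisfies the Gibbs inequality: D_KL(P||Q) ≥ 0 for all distributions P, Q.

D_KL(P||Q) = Σ p(x) log(p(x)/q(x))
Each term is p(x) × log_2(p(x)/p(x)) = p(x) × log_2(1) = 0, so the sum is 0.
D_KL(P||Q) = 0.0000 bits

When P = Q, the KL divergence is exactly 0, as there is no 'divergence' between identical distributions.

This non-negativity is a fundamental property: relative entropy cannot be negative because it measures how different Q is from P.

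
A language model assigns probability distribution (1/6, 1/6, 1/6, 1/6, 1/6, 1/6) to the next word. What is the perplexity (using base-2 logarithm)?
6.0000

Perplexity is 2^H (or exp(H) for natural log).

First, H = -Σ p log p = 2.5850 bits
Perplexity = 2^2.5850 = 6.0000

Interpretation: The model's uncertainty is equivalent to choosing uniformly among 6.0 options.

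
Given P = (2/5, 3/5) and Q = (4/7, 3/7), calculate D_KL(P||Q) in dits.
0.0257 dits

KL divergence: D_KL(P||Q) = Σ p(x) log(p(x)/q(x))

Computing term by term:
  x=0: 2/5 × log_10[(2/5)/(4/7)] = 2/5 × -0.1549 = -0.0620
  x=1: 3/5 × log_10[(3/5)/(3/7)] = 3/5 × 0.1461 = 0.0877

D_KL(P||Q) = 0.0257 dits

Note: KL divergence is always non-negative and equals 0 iff P = Q.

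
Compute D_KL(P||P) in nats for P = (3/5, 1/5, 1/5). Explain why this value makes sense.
0.0000 nats

KL divergence satisfies the Gibbs inequality: D_KL(P||Q) ≥ 0 for all distributions P, Q.

D_KL(P||Q) = Σ p(x) log(p(x)/q(x))
Each term is p(x) × log_e(p(x)/p(x)) = p(x) × log_e(1) = 0, so the sum is 0.
D_KL(P||Q) = 0.0000 nats

When P = Q, the KL divergence is exactly 0, as there is no 'divergence' between identical distributions.

This non-negativity is a fundamental property: relative entropy cannot be negative because it measures how different Q is from P.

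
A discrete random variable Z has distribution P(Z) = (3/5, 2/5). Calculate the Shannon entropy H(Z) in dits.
0.2923 dits

Shannon entropy is H(X) = -Σ p(x) log p(x).

For P = (3/5, 2/5):
H = -3/5 × log_10(3/5) -2/5 × log_10(2/5)
H = 0.2923 dits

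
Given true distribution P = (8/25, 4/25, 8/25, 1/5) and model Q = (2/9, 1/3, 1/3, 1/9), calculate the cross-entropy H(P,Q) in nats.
1.4481 nats

Cross-entropy: H(P,Q) = -Σ p(x) log q(x)

Alternatively: H(P,Q) = H(P) + D_KL(P||Q)
H(P) = 1.3443 nats
D_KL(P||Q) = 0.1037 nats

H(P,Q) = 1.3443 + 0.1037 = 1.4481 nats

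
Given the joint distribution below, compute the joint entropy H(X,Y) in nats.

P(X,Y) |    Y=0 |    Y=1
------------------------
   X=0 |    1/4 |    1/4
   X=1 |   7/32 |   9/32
1.3824 nats

Joint entropy is H(X,Y) = -Σ_{x,y} p(x,y) log p(x,y).

Summing over all non-zero entries:
H(X,Y) = -[1/4·log_e(1/4) + 1/4·log_e(1/4) + 7/32·log_e(7/32) + 9/32·log_e(9/32)]
H(X,Y) = 1.3824 nats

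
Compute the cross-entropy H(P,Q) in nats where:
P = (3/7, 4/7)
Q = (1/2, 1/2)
0.6931 nats

Cross-entropy: H(P,Q) = -Σ p(x) log q(x)

Alternatively: H(P,Q) = H(P) + D_KL(P||Q)
H(P) = 0.6829 nats
D_KL(P||Q) = 0.0102 nats

H(P,Q) = 0.6829 + 0.0102 = 0.6931 nats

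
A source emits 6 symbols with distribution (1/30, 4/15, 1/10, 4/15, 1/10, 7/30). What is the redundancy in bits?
0.2501 bits

Redundancy measures how far a source is from maximum entropy:
R = H_max - H(X)

Maximum entropy for 6 symbols: H_max = log_2(6) = 2.5850 bits
Actual entropy: H(X) = 2.3348 bits
Redundancy: R = 2.5850 - 2.3348 = 0.2501 bits

This redundancy represents potential for compression: the source could be compressed by 0.2501 bits per symbol.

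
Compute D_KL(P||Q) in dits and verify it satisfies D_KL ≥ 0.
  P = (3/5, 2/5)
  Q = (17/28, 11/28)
0.0000 dits

KL divergence satisfies the Gibbs inequality: D_KL(P||Q) ≥ 0 for all distributions P, Q.

D_KL(P||Q) = Σ p(x) log(p(x)/q(x))
Term by term:
  x=0: 3/5 × log_10[(3/5)/(17/28)] = -0.0031
  x=1: 2/5 × log_10[(2/5)/(11/28)] = 0.0031
D_KL(P||Q) = 0.0000 dits

D_KL(P||Q) = 0.0000 ≥ 0 ✓

This non-negativity is a fundamental property: relative entropy cannot be negative because it measures how different Q is from P.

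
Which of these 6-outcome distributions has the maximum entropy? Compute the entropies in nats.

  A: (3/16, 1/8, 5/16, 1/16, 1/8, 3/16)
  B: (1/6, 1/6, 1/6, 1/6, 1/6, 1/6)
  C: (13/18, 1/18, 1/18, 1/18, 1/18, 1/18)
B

For a discrete distribution over n outcomes, entropy is maximized by the uniform distribution.

Computing entropies:
H(A) = 1.6844 nats
H(B) = 1.7918 nats
H(C) = 1.0379 nats

The uniform distribution (where all probabilities equal 1/6) achieves the maximum entropy of log_e(6) = 1.7918 nats.

Distribution B has the highest entropy.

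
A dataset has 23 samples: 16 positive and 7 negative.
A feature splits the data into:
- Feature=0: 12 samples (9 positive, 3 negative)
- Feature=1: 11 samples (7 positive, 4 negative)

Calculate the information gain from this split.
0.0110 bits

Information Gain = H(Y) - H(Y|Feature)

Before split:
P(positive) = 16/23 = 0.6957
H(Y) = 0.8865 bits

After split:
Feature=0: H = 0.8113 bits (weight = 12/23)
Feature=1: H = 0.9457 bits (weight = 11/23)
H(Y|Feature) = (12/23)×0.8113 + (11/23)×0.9457 = 0.8755 bits

Information Gain = 0.8865 - 0.8755 = 0.0110 bits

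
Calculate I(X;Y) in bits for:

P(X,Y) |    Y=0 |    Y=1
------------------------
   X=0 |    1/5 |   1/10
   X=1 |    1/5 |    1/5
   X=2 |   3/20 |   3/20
0.0173 bits

Mutual information: I(X;Y) = H(X) + H(Y) - H(X,Y)

Marginals:
P(X) = (3/10, 2/5, 3/10), H(X) = 1.5710 bits
P(Y) = (11/20, 9/20), H(Y) = 0.9928 bits

Joint entropy: H(X,Y) = 2.5464 bits

I(X;Y) = 1.5710 + 0.9928 - 2.5464 = 0.0173 bits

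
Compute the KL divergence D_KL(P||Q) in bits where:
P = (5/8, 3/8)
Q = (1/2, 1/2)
0.0456 bits

KL divergence: D_KL(P||Q) = Σ p(x) log(p(x)/q(x))

Computing term by term:
  x=0: 5/8 × log_2[(5/8)/(1/2)] = 5/8 × 0.3219 = 0.2012
  x=1: 3/8 × log_2[(3/8)/(1/2)] = 3/8 × -0.4150 = -0.1556

D_KL(P||Q) = 0.0456 bits

Note: KL divergence is always non-negative and equals 0 iff P = Q.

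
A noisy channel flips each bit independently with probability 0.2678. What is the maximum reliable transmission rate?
0.1617 bits

For a binary symmetric channel (BSC) with error probability p:
Capacity C = 1 - H(p) bits per symbol

where H(p) = -p log₂(p) - (1-p) log₂(1-p) is the binary entropy function.

H(0.2678) = 0.8383 bits
C = 1 - 0.8383 = 0.1617 bits per symbol

This means we can reliably transmit up to 0.1617 bits of information per channel use.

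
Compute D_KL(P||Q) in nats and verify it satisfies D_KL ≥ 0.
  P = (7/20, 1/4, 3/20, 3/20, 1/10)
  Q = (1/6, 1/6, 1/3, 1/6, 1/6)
0.1744 nats

KL divergence satisfies the Gibbs inequality: D_KL(P||Q) ≥ 0 for all distributions P, Q.

D_KL(P||Q) = Σ p(x) log(p(x)/q(x))
Term by term:
  x=0: 7/20 × log_e[(7/20)/(1/6)] = 0.2597
  x=1: 1/4 × log_e[(1/4)/(1/6)] = 0.1014
  x=2: 3/20 × log_e[(3/20)/(1/3)] = -0.1198
  x=3: 3/20 × log_e[(3/20)/(1/6)] = -0.0158
  x=4: 1/10 × log_e[(1/10)/(1/6)] = -0.0511
D_KL(P||Q) = 0.1744 nats

D_KL(P||Q) = 0.1744 ≥ 0 ✓

This non-negativity is a fundamental property: relative entropy cannot be negative because it measures how different Q is from P.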